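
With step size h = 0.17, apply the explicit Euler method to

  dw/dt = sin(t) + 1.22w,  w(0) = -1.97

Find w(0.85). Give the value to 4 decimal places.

-4.7146

Euler: w_{n+1} = w_n + h·f(t_n, w_n).
t=0.000000, w=-1.970000: f=-2.403400 → w ← -1.970000 + 0.17·(-2.403400) = -2.378578
t=0.170000, w=-2.378578: f=-2.732683 → w ← -2.378578 + 0.17·(-2.732683) = -2.843134
t=0.340000, w=-2.843134: f=-3.135136 → w ← -2.843134 + 0.17·(-3.135136) = -3.376107
t=0.510000, w=-3.376107: f=-3.630674 → w ← -3.376107 + 0.17·(-3.630674) = -3.993322
t=0.680000, w=-3.993322: f=-4.243060 → w ← -3.993322 + 0.17·(-4.243060) = -4.714642
w(0.85) ≈ -4.7146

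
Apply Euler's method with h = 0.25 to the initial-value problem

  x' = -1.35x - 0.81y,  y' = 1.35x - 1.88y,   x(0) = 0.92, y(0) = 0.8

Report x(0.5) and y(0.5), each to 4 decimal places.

0.1477, 0.5403

Euler on (x,y): x_{n+1} = x_n + h·x', y_{n+1} = y_n + h·y'.
0.000000: (0.920000, 0.800000); f=(-1.890000, -0.262000) → (0.447500, 0.734500)
0.250000: (0.447500, 0.734500); f=(-1.199070, -0.776735) → (0.147732, 0.540316)
(x(0.5), y(0.5)) ≈ (0.1477, 0.5403)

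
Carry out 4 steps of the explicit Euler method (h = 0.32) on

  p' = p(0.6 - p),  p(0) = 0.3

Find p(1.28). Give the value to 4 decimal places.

0.4116

Euler: p_{n+1} = p_n + h·f(s_n, p_n).
s=0.000000, p=0.300000: f=0.090000 → p ← 0.300000 + 0.32·0.090000 = 0.328800
s=0.320000, p=0.328800: f=0.089171 → p ← 0.328800 + 0.32·0.089171 = 0.357335
s=0.640000, p=0.357335: f=0.086713 → p ← 0.357335 + 0.32·0.086713 = 0.385083
s=0.960000, p=0.385083: f=0.082761 → p ← 0.385083 + 0.32·0.082761 = 0.411566
p(1.28) ≈ 0.4116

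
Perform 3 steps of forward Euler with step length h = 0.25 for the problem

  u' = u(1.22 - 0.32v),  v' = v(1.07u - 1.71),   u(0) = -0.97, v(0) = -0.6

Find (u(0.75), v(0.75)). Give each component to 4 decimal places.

-2.2666, -0.0045

Euler on (u,v): u_{n+1} = u_n + h·u', v_{n+1} = v_n + h·v'.
0.000000: (-0.970000, -0.600000); f=(-1.369640, 1.648740) → (-1.312410, -0.187815)
0.250000: (-1.312410, -0.187815); f=(-1.680017, 0.584908) → (-1.732414, -0.041588)
0.500000: (-1.732414, -0.041588); f=(-2.136601, 0.148206) → (-2.266564, -0.004536)
(u(0.75), v(0.75)) ≈ (-2.2666, -0.0045)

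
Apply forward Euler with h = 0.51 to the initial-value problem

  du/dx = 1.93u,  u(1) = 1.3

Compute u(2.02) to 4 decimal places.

Euler: u_{n+1} = u_n + h·f(x_n, u_n).
x=1.000000, u=1.300000: f=2.509000 → u ← 1.300000 + 0.51·2.509000 = 2.579590
x=1.510000, u=2.579590: f=4.978609 → u ← 2.579590 + 0.51·4.978609 = 5.118680
u(2.02) ≈ 5.1187

5.1187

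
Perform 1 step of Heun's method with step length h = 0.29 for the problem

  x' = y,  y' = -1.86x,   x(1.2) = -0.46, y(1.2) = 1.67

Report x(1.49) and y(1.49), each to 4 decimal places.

Heun on (x,y): k1 = f(t_n, state_n); k2 = f(t_n + h, state_n + h·k1); state_{n+1} = state_n + (h/2)·(k1 + k2).
1.200000: (-0.460000, 1.670000)
  k1 = (1.670000, 0.855600)
  predictor → (0.024300, 1.918124)
  k2 = (1.918124, -0.045198)
  → (0.060278, 1.787508)
(x(1.49), y(1.49)) ≈ (0.0603, 1.7875)

0.0603, 1.7875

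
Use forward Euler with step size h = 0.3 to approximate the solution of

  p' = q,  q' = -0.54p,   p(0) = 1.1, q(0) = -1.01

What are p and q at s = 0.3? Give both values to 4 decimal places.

Euler on (p,q): p_{n+1} = p_n + h·p', q_{n+1} = q_n + h·q'.
0.000000: (1.100000, -1.010000); f=(-1.010000, -0.594000) → (0.797000, -1.188200)
(p(0.3), q(0.3)) ≈ (0.7970, -1.1882)

0.7970, -1.1882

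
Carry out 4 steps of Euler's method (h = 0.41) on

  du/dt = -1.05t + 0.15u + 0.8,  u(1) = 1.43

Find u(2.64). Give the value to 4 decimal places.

0.2631

Euler: u_{n+1} = u_n + h·f(t_n, u_n).
t=1.000000, u=1.430000: f=-0.035500 → u ← 1.430000 + 0.41·(-0.035500) = 1.415445
t=1.410000, u=1.415445: f=-0.468183 → u ← 1.415445 + 0.41·(-0.468183) = 1.223490
t=1.820000, u=1.223490: f=-0.927477 → u ← 1.223490 + 0.41·(-0.927477) = 0.843224
t=2.230000, u=0.843224: f=-1.415016 → u ← 0.843224 + 0.41·(-1.415016) = 0.263068
u(2.64) ≈ 0.2631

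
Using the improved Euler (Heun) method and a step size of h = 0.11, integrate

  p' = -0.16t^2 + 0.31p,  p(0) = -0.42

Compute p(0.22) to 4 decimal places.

Heun: k1 = f(t_n, p_n); k2 = f(t_n + h, p_n + h·k1); p_{n+1} = p_n + (h/2)·(k1 + k2).
t=0.000000, p=-0.420000:
  k1 = f(0.000000, -0.420000) = -0.130200
  k2 = f(0.110000, -0.434322) = -0.136576
  p ← -0.420000 + (0.11/2)·(-0.130200 + (-0.136576)) = -0.434673
t=0.110000, p=-0.434673:
  k1 = f(0.110000, -0.434673) = -0.136685
  k2 = f(0.220000, -0.449708) = -0.147153
  p ← -0.434673 + (0.11/2)·(-0.136685 + (-0.147153)) = -0.450284
p(0.22) ≈ -0.4503

-0.4503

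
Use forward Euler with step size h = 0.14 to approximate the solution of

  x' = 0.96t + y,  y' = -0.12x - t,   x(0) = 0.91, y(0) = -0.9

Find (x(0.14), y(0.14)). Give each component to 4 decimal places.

Euler on (x,y): x_{n+1} = x_n + h·x', y_{n+1} = y_n + h·y'.
0.000000: (0.910000, -0.900000); f=(-0.900000, -0.109200) → (0.784000, -0.915288)
(x(0.14), y(0.14)) ≈ (0.7840, -0.9153)

0.7840, -0.9153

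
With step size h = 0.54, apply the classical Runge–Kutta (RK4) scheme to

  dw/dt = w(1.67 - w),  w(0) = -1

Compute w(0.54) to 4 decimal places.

-9.5875

RK4: k1 = f(t_n, w_n); k2 = f(t_n + h/2, w_n + (h/2)·k1); k3 = f(t_n + h/2, w_n + (h/2)·k2); k4 = f(t_n + h, w_n + h·k3); w_{n+1} = w_n + (h/6)·(k1 + 2k2 + 2k3 + k4).
t=0.000000, w=-1.000000:
  k1 = f(0.000000, -1.000000) = -2.670000
  k2 = f(0.270000, -1.720900) = -5.835400
  k3 = f(0.270000, -2.575558) = -10.934681
  k4 = f(0.540000, -6.904727) = -59.206156
  w ← -1.000000 + (0.54/6)·(k1 + 2k2 + 2k3 + k4) = -9.587469
w(0.54) ≈ -9.5875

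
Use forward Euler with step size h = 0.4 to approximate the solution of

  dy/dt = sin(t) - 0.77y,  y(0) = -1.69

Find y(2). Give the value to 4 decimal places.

Euler: y_{n+1} = y_n + h·f(t_n, y_n).
t=0.000000, y=-1.690000: f=1.301300 → y ← -1.690000 + 0.4·1.301300 = -1.169480
t=0.400000, y=-1.169480: f=1.289918 → y ← -1.169480 + 0.4·1.289918 = -0.653513
t=0.800000, y=-0.653513: f=1.220561 → y ← -0.653513 + 0.4·1.220561 = -0.165288
t=1.200000, y=-0.165288: f=1.059311 → y ← -0.165288 + 0.4·1.059311 = 0.258436
t=1.600000, y=0.258436: f=0.800578 → y ← 0.258436 + 0.4·0.800578 = 0.578667
y(2) ≈ 0.5787

0.5787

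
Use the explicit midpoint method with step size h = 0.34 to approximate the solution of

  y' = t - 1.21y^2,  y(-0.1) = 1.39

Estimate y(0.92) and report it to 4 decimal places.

0.8507

Midpoint: k1 = f(t_n, y_n); k2 = f(t_n + h/2, y_n + (h/2)·k1); y_{n+1} = y_n + h·k2.
t=-0.100000, y=1.390000:
  k1 = f(-0.100000, 1.390000) = -2.437841
  k2 = f(0.070000, 0.975567) = -1.081595
  y ← 1.390000 + 0.34·(-1.081595) = 1.022258
t=0.240000, y=1.022258:
  k1 = f(0.240000, 1.022258) = -1.024463
  k2 = f(0.410000, 0.848099) = -0.460319
  y ← 1.022258 + 0.34·(-0.460319) = 0.865749
t=0.580000, y=0.865749:
  k1 = f(0.580000, 0.865749) = -0.326922
  k2 = f(0.750000, 0.810173) = -0.044220
  y ← 0.865749 + 0.34·(-0.044220) = 0.850715
y(0.92) ≈ 0.8507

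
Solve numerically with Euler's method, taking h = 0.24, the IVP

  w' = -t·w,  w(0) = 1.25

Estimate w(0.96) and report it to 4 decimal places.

0.8622

Euler: w_{n+1} = w_n + h·f(t_n, w_n).
t=0.000000, w=1.250000: f=0.000000 → w ← 1.250000 + 0.24·0.000000 = 1.250000
t=0.240000, w=1.250000: f=-0.300000 → w ← 1.250000 + 0.24·(-0.300000) = 1.178000
t=0.480000, w=1.178000: f=-0.565440 → w ← 1.178000 + 0.24·(-0.565440) = 1.042294
t=0.720000, w=1.042294: f=-0.750452 → w ← 1.042294 + 0.24·(-0.750452) = 0.862186
w(0.96) ≈ 0.8622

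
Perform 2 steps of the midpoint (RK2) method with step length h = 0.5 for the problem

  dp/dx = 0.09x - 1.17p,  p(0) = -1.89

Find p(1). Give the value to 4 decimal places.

Midpoint: k1 = f(x_n, p_n); k2 = f(x_n + h/2, p_n + (h/2)·k1); p_{n+1} = p_n + h·k2.
x=0.000000, p=-1.890000:
  k1 = f(0.000000, -1.890000) = 2.211300
  k2 = f(0.250000, -1.337175) = 1.586995
  p ← -1.890000 + 0.5·1.586995 = -1.096503
x=0.500000, p=-1.096503:
  k1 = f(0.500000, -1.096503) = 1.327908
  k2 = f(0.750000, -0.764526) = 0.961995
  p ← -1.096503 + 0.5·0.961995 = -0.615505
p(1) ≈ -0.6155

-0.6155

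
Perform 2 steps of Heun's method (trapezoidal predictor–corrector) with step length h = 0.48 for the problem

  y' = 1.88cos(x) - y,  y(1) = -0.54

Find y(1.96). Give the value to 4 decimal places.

Heun: k1 = f(x_n, y_n); k2 = f(x_n + h, y_n + h·k1); y_{n+1} = y_n + (h/2)·(k1 + k2).
x=1.000000, y=-0.540000:
  k1 = f(1.000000, -0.540000) = 1.555768
  k2 = f(1.480000, 0.206769) = -0.036306
  y ← -0.540000 + (0.48/2)·(1.555768 + (-0.036306)) = -0.175329
x=1.480000, y=-0.175329:
  k1 = f(1.480000, -0.175329) = 0.345792
  k2 = f(1.960000, -0.009349) = -0.704020
  y ← -0.175329 + (0.48/2)·(0.345792 + (-0.704020)) = -0.261304
y(1.96) ≈ -0.2613

-0.2613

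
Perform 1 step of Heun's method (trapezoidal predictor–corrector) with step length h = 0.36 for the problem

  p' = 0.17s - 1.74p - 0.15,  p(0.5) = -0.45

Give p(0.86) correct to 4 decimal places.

-0.2615

Heun: k1 = f(s_n, p_n); k2 = f(s_n + h, p_n + h·k1); p_{n+1} = p_n + (h/2)·(k1 + k2).
s=0.500000, p=-0.450000:
  k1 = f(0.500000, -0.450000) = 0.718000
  k2 = f(0.860000, -0.191520) = 0.329445
  p ← -0.450000 + (0.36/2)·(0.718000 + 0.329445) = -0.261460
p(0.86) ≈ -0.2615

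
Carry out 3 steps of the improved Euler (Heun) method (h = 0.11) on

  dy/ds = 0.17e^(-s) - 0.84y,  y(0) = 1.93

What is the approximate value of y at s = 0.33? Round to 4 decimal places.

Heun: k1 = f(s_n, y_n); k2 = f(s_n + h, y_n + h·k1); y_{n+1} = y_n + (h/2)·(k1 + k2).
s=0.000000, y=1.930000:
  k1 = f(0.000000, 1.930000) = -1.451200
  k2 = f(0.110000, 1.770368) = -1.334817
  y ← 1.930000 + (0.11/2)·(-1.451200 + (-1.334817)) = 1.776769
s=0.110000, y=1.776769:
  k1 = f(0.110000, 1.776769) = -1.340194
  k2 = f(0.220000, 1.629348) = -1.232224
  y ← 1.776769 + (0.11/2)·(-1.340194 + (-1.232224)) = 1.635286
s=0.220000, y=1.635286:
  k1 = f(0.220000, 1.635286) = -1.237212
  k2 = f(0.330000, 1.499193) = -1.137105
  y ← 1.635286 + (0.11/2)·(-1.237212 + (-1.137105)) = 1.504699
y(0.33) ≈ 1.5047

1.5047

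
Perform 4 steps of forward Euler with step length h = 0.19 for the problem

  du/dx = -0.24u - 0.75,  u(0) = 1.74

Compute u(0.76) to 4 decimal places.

0.9115

Euler: u_{n+1} = u_n + h·f(x_n, u_n).
x=0.000000, u=1.740000: f=-1.167600 → u ← 1.740000 + 0.19·(-1.167600) = 1.518156
x=0.190000, u=1.518156: f=-1.114357 → u ← 1.518156 + 0.19·(-1.114357) = 1.306428
x=0.380000, u=1.306428: f=-1.063543 → u ← 1.306428 + 0.19·(-1.063543) = 1.104355
x=0.570000, u=1.104355: f=-1.015045 → u ← 1.104355 + 0.19·(-1.015045) = 0.911496
u(0.76) ≈ 0.9115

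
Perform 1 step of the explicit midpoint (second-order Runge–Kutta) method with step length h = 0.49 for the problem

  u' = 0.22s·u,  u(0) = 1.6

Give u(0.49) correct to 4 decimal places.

Midpoint: k1 = f(s_n, u_n); k2 = f(s_n + h/2, u_n + (h/2)·k1); u_{n+1} = u_n + h·k2.
s=0.000000, u=1.600000:
  k1 = f(0.000000, 1.600000) = 0.000000
  k2 = f(0.245000, 1.600000) = 0.086240
  u ← 1.600000 + 0.49·0.086240 = 1.642258
u(0.49) ≈ 1.6423

1.6423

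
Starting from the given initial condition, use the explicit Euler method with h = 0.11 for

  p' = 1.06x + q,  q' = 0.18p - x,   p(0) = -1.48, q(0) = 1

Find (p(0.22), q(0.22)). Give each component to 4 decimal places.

Euler on (p,q): p_{n+1} = p_n + h·p', q_{n+1} = q_n + h·q'.
0.000000: (-1.480000, 1.000000); f=(1.000000, -0.266400) → (-1.370000, 0.970696)
0.110000: (-1.370000, 0.970696); f=(1.087296, -0.356600) → (-1.250397, 0.931470)
(p(0.22), q(0.22)) ≈ (-1.2504, 0.9315)

-1.2504, 0.9315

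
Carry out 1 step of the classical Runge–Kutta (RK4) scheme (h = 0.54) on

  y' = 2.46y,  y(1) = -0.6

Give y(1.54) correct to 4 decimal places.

RK4: k1 = f(x_n, y_n); k2 = f(x_n + h/2, y_n + (h/2)·k1); k3 = f(x_n + h/2, y_n + (h/2)·k2); k4 = f(x_n + h, y_n + h·k3); y_{n+1} = y_n + (h/6)·(k1 + 2k2 + 2k3 + k4).
x=1.000000, y=-0.600000:
  k1 = f(1.000000, -0.600000) = -1.476000
  k2 = f(1.270000, -0.998520) = -2.456359
  k3 = f(1.270000, -1.263217) = -3.107514
  k4 = f(1.540000, -2.278057) = -5.604021
  y ← -0.600000 + (0.54/6)·(k1 + 2k2 + 2k3 + k4) = -2.238699
y(1.54) ≈ -2.2387

-2.2387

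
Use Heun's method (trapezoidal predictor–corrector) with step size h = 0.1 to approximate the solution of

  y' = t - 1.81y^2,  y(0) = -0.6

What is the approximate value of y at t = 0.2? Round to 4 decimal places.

Heun: k1 = f(t_n, y_n); k2 = f(t_n + h, y_n + h·k1); y_{n+1} = y_n + (h/2)·(k1 + k2).
t=0.000000, y=-0.600000:
  k1 = f(0.000000, -0.600000) = -0.651600
  k2 = f(0.100000, -0.665160) = -0.700812
  y ← -0.600000 + (0.1/2)·(-0.651600 + (-0.700812)) = -0.667621
t=0.100000, y=-0.667621:
  k1 = f(0.100000, -0.667621) = -0.706748
  k2 = f(0.200000, -0.738295) = -0.786595
  y ← -0.667621 + (0.1/2)·(-0.706748 + (-0.786595)) = -0.742288
y(0.2) ≈ -0.7423

-0.7423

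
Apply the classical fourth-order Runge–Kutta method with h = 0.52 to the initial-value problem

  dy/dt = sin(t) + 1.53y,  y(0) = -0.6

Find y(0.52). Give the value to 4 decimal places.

-1.1529

RK4: k1 = f(t_n, y_n); k2 = f(t_n + h/2, y_n + (h/2)·k1); k3 = f(t_n + h/2, y_n + (h/2)·k2); k4 = f(t_n + h, y_n + h·k3); y_{n+1} = y_n + (h/6)·(k1 + 2k2 + 2k3 + k4).
t=0.000000, y=-0.600000:
  k1 = f(0.000000, -0.600000) = -0.918000
  k2 = f(0.260000, -0.838680) = -1.026100
  k3 = f(0.260000, -0.866786) = -1.069102
  k4 = f(0.520000, -1.155933) = -1.271697
  y ← -0.600000 + (0.52/6)·(k1 + 2k2 + 2k3 + k4) = -1.152942
y(0.52) ≈ -1.1529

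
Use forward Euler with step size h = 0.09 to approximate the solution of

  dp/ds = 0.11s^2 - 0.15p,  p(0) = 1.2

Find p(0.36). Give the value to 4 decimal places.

Euler: p_{n+1} = p_n + h·f(s_n, p_n).
s=0.000000, p=1.200000: f=-0.180000 → p ← 1.200000 + 0.09·(-0.180000) = 1.183800
s=0.090000, p=1.183800: f=-0.176679 → p ← 1.183800 + 0.09·(-0.176679) = 1.167899
s=0.180000, p=1.167899: f=-0.171621 → p ← 1.167899 + 0.09·(-0.171621) = 1.152453
s=0.270000, p=1.152453: f=-0.164849 → p ← 1.152453 + 0.09·(-0.164849) = 1.137617
p(0.36) ≈ 1.1376

1.1376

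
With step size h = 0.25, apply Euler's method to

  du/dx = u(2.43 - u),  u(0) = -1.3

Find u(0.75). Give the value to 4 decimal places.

Euler: u_{n+1} = u_n + h·f(x_n, u_n).
x=0.000000, u=-1.300000: f=-4.849000 → u ← -1.300000 + 0.25·(-4.849000) = -2.512250
x=0.250000, u=-2.512250: f=-12.416168 → u ← -2.512250 + 0.25·(-12.416168) = -5.616292
x=0.500000, u=-5.616292: f=-45.190324 → u ← -5.616292 + 0.25·(-45.190324) = -16.913873
u(0.75) ≈ -16.9139

-16.9139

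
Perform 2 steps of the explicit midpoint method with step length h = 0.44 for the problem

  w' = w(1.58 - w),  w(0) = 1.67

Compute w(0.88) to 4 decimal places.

Midpoint: k1 = f(t_n, w_n); k2 = f(t_n + h/2, w_n + (h/2)·k1); w_{n+1} = w_n + h·k2.
t=0.000000, w=1.670000:
  k1 = f(0.000000, 1.670000) = -0.150300
  k2 = f(0.220000, 1.636934) = -0.093197
  w ← 1.670000 + 0.44·(-0.093197) = 1.628993
t=0.440000, w=1.628993:
  k1 = f(0.440000, 1.628993) = -0.079810
  k2 = f(0.660000, 1.611435) = -0.050656
  w ← 1.628993 + 0.44·(-0.050656) = 1.606705
w(0.88) ≈ 1.6067

1.6067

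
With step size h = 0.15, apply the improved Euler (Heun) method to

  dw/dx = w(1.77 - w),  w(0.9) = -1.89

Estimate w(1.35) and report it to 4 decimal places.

Heun: k1 = f(x_n, w_n); k2 = f(x_n + h, w_n + h·k1); w_{n+1} = w_n + (h/2)·(k1 + k2).
x=0.900000, w=-1.890000:
  k1 = f(0.900000, -1.890000) = -6.917400
  k2 = f(1.050000, -2.927610) = -13.752770
  w ← -1.890000 + (0.15/2)·(-6.917400 + (-13.752770)) = -3.440263
x=1.050000, w=-3.440263:
  k1 = f(1.050000, -3.440263) = -17.924673
  k2 = f(1.200000, -6.128964) = -48.412462
  w ← -3.440263 + (0.15/2)·(-17.924673 + (-48.412462)) = -8.415548
x=1.200000, w=-8.415548:
  k1 = f(1.200000, -8.415548) = -85.716965
  k2 = f(1.350000, -21.273093) = -490.197841
  w ← -8.415548 + (0.15/2)·(-85.716965 + (-490.197841)) = -51.609158
w(1.35) ≈ -51.6092

-51.6092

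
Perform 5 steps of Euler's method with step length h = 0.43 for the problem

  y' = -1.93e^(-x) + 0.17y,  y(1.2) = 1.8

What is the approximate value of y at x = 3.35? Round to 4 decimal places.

1.7886

Euler: y_{n+1} = y_n + h·f(x_n, y_n).
x=1.200000, y=1.800000: f=-0.275305 → y ← 1.800000 + 0.43·(-0.275305) = 1.681619
x=1.630000, y=1.681619: f=-0.092269 → y ← 1.681619 + 0.43·(-0.092269) = 1.641943
x=2.060000, y=1.641943: f=0.033144 → y ← 1.641943 + 0.43·0.033144 = 1.656195
x=2.490000, y=1.656195: f=0.121537 → y ← 1.656195 + 0.43·0.121537 = 1.708456
x=2.920000, y=1.708456: f=0.186346 → y ← 1.708456 + 0.43·0.186346 = 1.788585
y(3.35) ≈ 1.7886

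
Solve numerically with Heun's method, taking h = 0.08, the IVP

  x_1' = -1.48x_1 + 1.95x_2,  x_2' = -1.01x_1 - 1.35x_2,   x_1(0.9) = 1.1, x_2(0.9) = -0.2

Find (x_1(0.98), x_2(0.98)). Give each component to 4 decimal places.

0.9429, -0.2571

Heun on (x_1,x_2): k1 = f(x_n, state_n); k2 = f(x_n + h, state_n + h·k1); state_{n+1} = state_n + (h/2)·(k1 + k2).
0.900000: (1.100000, -0.200000)
  k1 = (-2.018000, -0.841000)
  predictor → (0.938560, -0.267280)
  k2 = (-1.910265, -0.587118)
  → (0.942869, -0.257125)
(x_1(0.98), x_2(0.98)) ≈ (0.9429, -0.2571)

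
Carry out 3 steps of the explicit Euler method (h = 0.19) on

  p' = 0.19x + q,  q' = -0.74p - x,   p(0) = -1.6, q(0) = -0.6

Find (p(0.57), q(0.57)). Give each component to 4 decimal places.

-1.7970, 0.0077

Euler on (p,q): p_{n+1} = p_n + h·p', q_{n+1} = q_n + h·q'.
0.000000: (-1.600000, -0.600000); f=(-0.600000, 1.184000) → (-1.714000, -0.375040)
0.190000: (-1.714000, -0.375040); f=(-0.338940, 1.078360) → (-1.778399, -0.170152)
0.380000: (-1.778399, -0.170152); f=(-0.097952, 0.936015) → (-1.797009, 0.007691)
(p(0.57), q(0.57)) ≈ (-1.7970, 0.0077)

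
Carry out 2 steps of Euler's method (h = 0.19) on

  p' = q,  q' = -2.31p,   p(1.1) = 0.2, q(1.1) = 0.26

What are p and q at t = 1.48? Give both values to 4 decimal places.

Euler on (p,q): p_{n+1} = p_n + h·p', q_{n+1} = q_n + h·q'.
1.100000: (0.200000, 0.260000); f=(0.260000, -0.462000) → (0.249400, 0.172220)
1.290000: (0.249400, 0.172220); f=(0.172220, -0.576114) → (0.282122, 0.062758)
(p(1.48), q(1.48)) ≈ (0.2821, 0.0628)

0.2821, 0.0628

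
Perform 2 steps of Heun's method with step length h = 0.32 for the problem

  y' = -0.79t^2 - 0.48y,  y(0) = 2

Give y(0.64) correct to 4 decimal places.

1.3992

Heun: k1 = f(t_n, y_n); k2 = f(t_n + h, y_n + h·k1); y_{n+1} = y_n + (h/2)·(k1 + k2).
t=0.000000, y=2.000000:
  k1 = f(0.000000, 2.000000) = -0.960000
  k2 = f(0.320000, 1.692800) = -0.893440
  y ← 2.000000 + (0.32/2)·(-0.960000 + (-0.893440)) = 1.703450
t=0.320000, y=1.703450:
  k1 = f(0.320000, 1.703450) = -0.898552
  k2 = f(0.640000, 1.415913) = -1.003222
  y ← 1.703450 + (0.32/2)·(-0.898552 + (-1.003222)) = 1.399166
y(0.64) ≈ 1.3992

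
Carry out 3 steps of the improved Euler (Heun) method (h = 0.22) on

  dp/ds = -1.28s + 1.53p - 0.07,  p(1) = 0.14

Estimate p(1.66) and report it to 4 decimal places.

-1.5052

Heun: k1 = f(s_n, p_n); k2 = f(s_n + h, p_n + h·k1); p_{n+1} = p_n + (h/2)·(k1 + k2).
s=1.000000, p=0.140000:
  k1 = f(1.000000, 0.140000) = -1.135800
  k2 = f(1.220000, -0.109876) = -1.799710
  p ← 0.140000 + (0.22/2)·(-1.135800 + (-1.799710)) = -0.182906
s=1.220000, p=-0.182906:
  k1 = f(1.220000, -0.182906) = -1.911446
  k2 = f(1.440000, -0.603424) = -2.836439
  p ← -0.182906 + (0.22/2)·(-1.911446 + (-2.836439)) = -0.705174
s=1.440000, p=-0.705174:
  k1 = f(1.440000, -0.705174) = -2.992116
  k2 = f(1.660000, -1.363439) = -4.280862
  p ← -0.705174 + (0.22/2)·(-2.992116 + (-4.280862)) = -1.505201
p(1.66) ≈ -1.5052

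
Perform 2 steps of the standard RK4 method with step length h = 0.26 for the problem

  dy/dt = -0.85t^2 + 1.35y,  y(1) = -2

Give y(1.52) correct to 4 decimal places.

RK4: k1 = f(t_n, y_n); k2 = f(t_n + h/2, y_n + (h/2)·k1); k3 = f(t_n + h/2, y_n + (h/2)·k2); k4 = f(t_n + h, y_n + h·k3); y_{n+1} = y_n + (h/6)·(k1 + 2k2 + 2k3 + k4).
t=1.000000, y=-2.000000:
  k1 = f(1.000000, -2.000000) = -3.550000
  k2 = f(1.130000, -2.461500) = -4.408390
  k3 = f(1.130000, -2.573091) = -4.559037
  k4 = f(1.260000, -3.185350) = -5.649682
  y ← -2.000000 + (0.26/6)·(k1 + 2k2 + 2k3 + k4) = -3.175830
t=1.260000, y=-3.175830:
  k1 = f(1.260000, -3.175830) = -5.636830
  k2 = f(1.390000, -3.908618) = -6.918919
  k3 = f(1.390000, -4.075289) = -7.143926
  k4 = f(1.520000, -5.033251) = -8.758728
  y ← -3.175830 + (0.26/6)·(k1 + 2k2 + 2k3 + k4) = -5.018417
y(1.52) ≈ -5.0184

-5.0184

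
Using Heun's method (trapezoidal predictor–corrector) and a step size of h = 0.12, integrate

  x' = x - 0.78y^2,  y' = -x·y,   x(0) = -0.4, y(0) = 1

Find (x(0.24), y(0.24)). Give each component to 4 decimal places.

-0.7435, 1.1424

Heun on (x,y): k1 = f(t_n, state_n); k2 = f(t_n + h, state_n + h·k1); state_{n+1} = state_n + (h/2)·(k1 + k2).
0.000000: (-0.400000, 1.000000)
  k1 = (-1.180000, 0.400000)
  predictor → (-0.541600, 1.048000)
  k2 = (-1.398277, 0.567597)
  → (-0.554697, 1.058056)
0.120000: (-0.554697, 1.058056)
  k1 = (-1.427893, 0.586900)
  predictor → (-0.726044, 1.128484)
  k2 = (-1.719355, 0.819329)
  → (-0.743531, 1.142430)
(x(0.24), y(0.24)) ≈ (-0.7435, 1.1424)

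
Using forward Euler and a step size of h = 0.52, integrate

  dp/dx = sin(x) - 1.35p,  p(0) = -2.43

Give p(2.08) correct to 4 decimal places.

Euler: p_{n+1} = p_n + h·f(x_n, p_n).
x=0.000000, p=-2.430000: f=3.280500 → p ← -2.430000 + 0.52·3.280500 = -0.724140
x=0.520000, p=-0.724140: f=1.474469 → p ← -0.724140 + 0.52·1.474469 = 0.042584
x=1.040000, p=0.042584: f=0.804916 → p ← 0.042584 + 0.52·0.804916 = 0.461140
x=1.560000, p=0.461140: f=0.377402 → p ← 0.461140 + 0.52·0.377402 = 0.657389
p(2.08) ≈ 0.6574

0.6574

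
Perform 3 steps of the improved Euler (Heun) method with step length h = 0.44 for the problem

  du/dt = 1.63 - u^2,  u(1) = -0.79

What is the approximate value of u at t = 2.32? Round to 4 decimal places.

0.8527

Heun: k1 = f(t_n, u_n); k2 = f(t_n + h, u_n + h·k1); u_{n+1} = u_n + (h/2)·(k1 + k2).
t=1.000000, u=-0.790000:
  k1 = f(1.000000, -0.790000) = 1.005900
  k2 = f(1.440000, -0.347404) = 1.509310
  u ← -0.790000 + (0.44/2)·(1.005900 + 1.509310) = -0.236654
t=1.440000, u=-0.236654:
  k1 = f(1.440000, -0.236654) = 1.573995
  k2 = f(1.880000, 0.455904) = 1.422151
  u ← -0.236654 + (0.44/2)·(1.573995 + 1.422151) = 0.422499
t=1.880000, u=0.422499:
  k1 = f(1.880000, 0.422499) = 1.451495
  k2 = f(2.320000, 1.061156) = 0.503947
  u ← 0.422499 + (0.44/2)·(1.451495 + 0.503947) = 0.852696
u(2.32) ≈ 0.8527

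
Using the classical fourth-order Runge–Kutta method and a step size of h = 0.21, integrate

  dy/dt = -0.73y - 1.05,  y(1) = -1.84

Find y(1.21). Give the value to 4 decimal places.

RK4: k1 = f(t_n, y_n); k2 = f(t_n + h/2, y_n + (h/2)·k1); k3 = f(t_n + h/2, y_n + (h/2)·k2); k4 = f(t_n + h, y_n + h·k3); y_{n+1} = y_n + (h/6)·(k1 + 2k2 + 2k3 + k4).
t=1.000000, y=-1.840000:
  k1 = f(1.000000, -1.840000) = 0.293200
  k2 = f(1.105000, -1.809214) = 0.270726
  k3 = f(1.105000, -1.811574) = 0.272449
  k4 = f(1.210000, -1.782786) = 0.251434
  y ← -1.840000 + (0.21/6)·(k1 + 2k2 + 2k3 + k4) = -1.782916
y(1.21) ≈ -1.7829

-1.7829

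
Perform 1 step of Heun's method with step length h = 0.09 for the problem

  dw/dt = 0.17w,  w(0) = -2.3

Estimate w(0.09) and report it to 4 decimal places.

-2.3355

Heun: k1 = f(t_n, w_n); k2 = f(t_n + h, w_n + h·k1); w_{n+1} = w_n + (h/2)·(k1 + k2).
t=0.000000, w=-2.300000:
  k1 = f(0.000000, -2.300000) = -0.391000
  k2 = f(0.090000, -2.335190) = -0.396982
  w ← -2.300000 + (0.09/2)·(-0.391000 + (-0.396982)) = -2.335459
w(0.09) ≈ -2.3355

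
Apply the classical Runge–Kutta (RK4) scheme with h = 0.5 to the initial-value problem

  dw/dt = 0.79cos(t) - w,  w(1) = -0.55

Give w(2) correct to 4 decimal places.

-0.2088

RK4: k1 = f(t_n, w_n); k2 = f(t_n + h/2, w_n + (h/2)·k1); k3 = f(t_n + h/2, w_n + (h/2)·k2); k4 = f(t_n + h, w_n + h·k3); w_{n+1} = w_n + (h/6)·(k1 + 2k2 + 2k3 + k4).
t=1.000000, w=-0.550000:
  k1 = f(1.000000, -0.550000) = 0.976839
  k2 = f(1.250000, -0.305790) = 0.554895
  k3 = f(1.250000, -0.411276) = 0.660381
  k4 = f(1.500000, -0.219810) = 0.275692
  w ← -0.550000 + (0.5/6)·(k1 + 2k2 + 2k3 + k4) = -0.243076
t=1.500000, w=-0.243076:
  k1 = f(1.500000, -0.243076) = 0.298959
  k2 = f(1.750000, -0.168337) = 0.027522
  k3 = f(1.750000, -0.236196) = 0.095381
  k4 = f(2.000000, -0.195386) = -0.133370
  w ← -0.243076 + (0.5/6)·(k1 + 2k2 + 2k3 + k4) = -0.208793
w(2) ≈ -0.2088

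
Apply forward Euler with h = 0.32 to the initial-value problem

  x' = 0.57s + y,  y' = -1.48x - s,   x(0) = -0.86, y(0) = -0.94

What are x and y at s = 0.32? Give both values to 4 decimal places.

-1.1608, -0.5327

Euler on (x,y): x_{n+1} = x_n + h·x', y_{n+1} = y_n + h·y'.
0.000000: (-0.860000, -0.940000); f=(-0.940000, 1.272800) → (-1.160800, -0.532704)
(x(0.32), y(0.32)) ≈ (-1.1608, -0.5327)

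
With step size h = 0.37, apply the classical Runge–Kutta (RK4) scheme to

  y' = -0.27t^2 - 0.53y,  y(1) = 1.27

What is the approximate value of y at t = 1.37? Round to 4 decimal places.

RK4: k1 = f(t_n, y_n); k2 = f(t_n + h/2, y_n + (h/2)·k1); k3 = f(t_n + h/2, y_n + (h/2)·k2); k4 = f(t_n + h, y_n + h·k3); y_{n+1} = y_n + (h/6)·(k1 + 2k2 + 2k3 + k4).
t=1.000000, y=1.270000:
  k1 = f(1.000000, 1.270000) = -0.943100
  k2 = f(1.185000, 1.095527) = -0.959770
  k3 = f(1.185000, 1.092443) = -0.958135
  k4 = f(1.370000, 0.915490) = -0.991973
  y ← 1.270000 + (0.37/6)·(k1 + 2k2 + 2k3 + k4) = 0.914129
y(1.37) ≈ 0.9141

0.9141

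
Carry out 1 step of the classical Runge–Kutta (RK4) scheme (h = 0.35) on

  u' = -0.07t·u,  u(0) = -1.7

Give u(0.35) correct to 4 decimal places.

-1.6927

RK4: k1 = f(t_n, u_n); k2 = f(t_n + h/2, u_n + (h/2)·k1); k3 = f(t_n + h/2, u_n + (h/2)·k2); k4 = f(t_n + h, u_n + h·k3); u_{n+1} = u_n + (h/6)·(k1 + 2k2 + 2k3 + k4).
t=0.000000, u=-1.700000:
  k1 = f(0.000000, -1.700000) = 0.000000
  k2 = f(0.175000, -1.700000) = 0.020825
  k3 = f(0.175000, -1.696356) = 0.020780
  k4 = f(0.350000, -1.692727) = 0.041472
  u ← -1.700000 + (0.35/6)·(k1 + 2k2 + 2k3 + k4) = -1.692727
u(0.35) ≈ -1.6927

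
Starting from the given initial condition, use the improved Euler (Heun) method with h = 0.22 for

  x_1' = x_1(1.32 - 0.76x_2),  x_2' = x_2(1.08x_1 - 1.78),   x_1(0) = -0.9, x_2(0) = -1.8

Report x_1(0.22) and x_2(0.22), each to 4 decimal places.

Heun on (x_1,x_2): k1 = f(x_n, state_n); k2 = f(x_n + h, state_n + h·k1); state_{n+1} = state_n + (h/2)·(k1 + k2).
0.000000: (-0.900000, -1.800000)
  k1 = (-2.419200, 4.953600)
  predictor → (-1.432224, -0.710208)
  k2 = (-2.663590, 2.362721)
  → (-1.459107, -0.995205)
(x_1(0.22), x_2(0.22)) ≈ (-1.4591, -0.9952)

-1.4591, -0.9952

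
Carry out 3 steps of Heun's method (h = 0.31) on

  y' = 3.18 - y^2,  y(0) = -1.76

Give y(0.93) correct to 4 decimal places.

-1.3587

Heun: k1 = f(s_n, y_n); k2 = f(s_n + h, y_n + h·k1); y_{n+1} = y_n + (h/2)·(k1 + k2).
s=0.000000, y=-1.760000:
  k1 = f(0.000000, -1.760000) = 0.082400
  k2 = f(0.310000, -1.734456) = 0.171662
  y ← -1.760000 + (0.31/2)·(0.082400 + 0.171662) = -1.720620
s=0.310000, y=-1.720620:
  k1 = f(0.310000, -1.720620) = 0.219466
  k2 = f(0.620000, -1.652586) = 0.448960
  y ← -1.720620 + (0.31/2)·(0.219466 + 0.448960) = -1.617014
s=0.620000, y=-1.617014:
  k1 = f(0.620000, -1.617014) = 0.565264
  k2 = f(0.930000, -1.441782) = 1.101263
  y ← -1.617014 + (0.31/2)·(0.565264 + 1.101263) = -1.358703
y(0.93) ≈ -1.3587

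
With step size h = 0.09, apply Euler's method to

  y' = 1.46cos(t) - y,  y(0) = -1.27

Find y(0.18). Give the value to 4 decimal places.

Euler: y_{n+1} = y_n + h·f(t_n, y_n).
t=0.000000, y=-1.270000: f=2.730000 → y ← -1.270000 + 0.09·2.730000 = -1.024300
t=0.090000, y=-1.024300: f=2.478391 → y ← -1.024300 + 0.09·2.478391 = -0.801245
y(0.18) ≈ -0.8012

-0.8012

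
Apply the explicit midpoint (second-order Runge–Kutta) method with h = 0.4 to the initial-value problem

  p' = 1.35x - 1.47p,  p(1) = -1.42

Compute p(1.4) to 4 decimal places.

Midpoint: k1 = f(x_n, p_n); k2 = f(x_n + h/2, p_n + (h/2)·k1); p_{n+1} = p_n + h·k2.
x=1.000000, p=-1.420000:
  k1 = f(1.000000, -1.420000) = 3.437400
  k2 = f(1.200000, -0.732520) = 2.696804
  p ← -1.420000 + 0.4·2.696804 = -0.341278
p(1.4) ≈ -0.3413

-0.3413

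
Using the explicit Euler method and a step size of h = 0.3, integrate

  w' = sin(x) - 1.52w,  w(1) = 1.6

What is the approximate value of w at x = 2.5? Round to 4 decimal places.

0.6306

Euler: w_{n+1} = w_n + h·f(x_n, w_n).
x=1.000000, w=1.600000: f=-1.590529 → w ← 1.600000 + 0.3·(-1.590529) = 1.122841
x=1.300000, w=1.122841: f=-0.743161 → w ← 1.122841 + 0.3·(-0.743161) = 0.899893
x=1.600000, w=0.899893: f=-0.368264 → w ← 0.899893 + 0.3·(-0.368264) = 0.789414
x=1.900000, w=0.789414: f=-0.253609 → w ← 0.789414 + 0.3·(-0.253609) = 0.713331
x=2.200000, w=0.713331: f=-0.275767 → w ← 0.713331 + 0.3·(-0.275767) = 0.630601
w(2.5) ≈ 0.6306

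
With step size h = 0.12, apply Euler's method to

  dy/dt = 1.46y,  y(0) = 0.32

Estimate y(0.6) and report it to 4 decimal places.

0.7173

Euler: y_{n+1} = y_n + h·f(t_n, y_n).
t=0.000000, y=0.320000: f=0.467200 → y ← 0.320000 + 0.12·0.467200 = 0.376064
t=0.120000, y=0.376064: f=0.549053 → y ← 0.376064 + 0.12·0.549053 = 0.441950
t=0.240000, y=0.441950: f=0.645248 → y ← 0.441950 + 0.12·0.645248 = 0.519380
t=0.360000, y=0.519380: f=0.758295 → y ← 0.519380 + 0.12·0.758295 = 0.610376
t=0.480000, y=0.610376: f=0.891148 → y ← 0.610376 + 0.12·0.891148 = 0.717313
y(0.6) ≈ 0.7173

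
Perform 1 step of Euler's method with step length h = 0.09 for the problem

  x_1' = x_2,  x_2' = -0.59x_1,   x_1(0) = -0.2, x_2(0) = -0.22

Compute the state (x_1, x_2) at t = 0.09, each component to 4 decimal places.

-0.2198, -0.2094

Euler on (x_1,x_2): x_1_{n+1} = x_1_n + h·x_1', x_2_{n+1} = x_2_n + h·x_2'.
0.000000: (-0.200000, -0.220000); f=(-0.220000, 0.118000) → (-0.219800, -0.209380)
(x_1(0.09), x_2(0.09)) ≈ (-0.2198, -0.2094)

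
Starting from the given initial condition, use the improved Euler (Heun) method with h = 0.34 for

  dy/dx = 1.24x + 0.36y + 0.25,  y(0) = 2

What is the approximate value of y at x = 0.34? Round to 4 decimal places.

2.4217

Heun: k1 = f(x_n, y_n); k2 = f(x_n + h, y_n + h·k1); y_{n+1} = y_n + (h/2)·(k1 + k2).
x=0.000000, y=2.000000:
  k1 = f(0.000000, 2.000000) = 0.970000
  k2 = f(0.340000, 2.329800) = 1.510328
  y ← 2.000000 + (0.34/2)·(0.970000 + 1.510328) = 2.421656
y(0.34) ≈ 2.4217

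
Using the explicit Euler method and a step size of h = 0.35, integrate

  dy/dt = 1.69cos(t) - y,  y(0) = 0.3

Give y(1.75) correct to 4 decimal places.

0.7760

Euler: y_{n+1} = y_n + h·f(t_n, y_n).
t=0.000000, y=0.300000: f=1.390000 → y ← 0.300000 + 0.35·1.390000 = 0.786500
t=0.350000, y=0.786500: f=0.801040 → y ← 0.786500 + 0.35·0.801040 = 1.066864
t=0.700000, y=1.066864: f=0.225719 → y ← 1.066864 + 0.35·0.225719 = 1.145866
t=1.050000, y=1.145866: f=-0.304971 → y ← 1.145866 + 0.35·(-0.304971) = 1.039126
t=1.400000, y=1.039126: f=-0.751882 → y ← 1.039126 + 0.35·(-0.751882) = 0.775967
y(1.75) ≈ 0.7760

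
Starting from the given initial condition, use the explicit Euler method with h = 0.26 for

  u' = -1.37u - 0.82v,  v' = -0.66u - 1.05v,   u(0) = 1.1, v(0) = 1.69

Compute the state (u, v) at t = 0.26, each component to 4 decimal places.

0.3479, 1.0399

Euler on (u,v): u_{n+1} = u_n + h·u', v_{n+1} = v_n + h·v'.
0.000000: (1.100000, 1.690000); f=(-2.892800, -2.500500) → (0.347872, 1.039870)
(u(0.26), v(0.26)) ≈ (0.3479, 1.0399)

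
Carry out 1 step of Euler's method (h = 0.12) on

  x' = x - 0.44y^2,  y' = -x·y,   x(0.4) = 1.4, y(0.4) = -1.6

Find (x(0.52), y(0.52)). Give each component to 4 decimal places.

1.4328, -1.3312

Euler on (x,y): x_{n+1} = x_n + h·x', y_{n+1} = y_n + h·y'.
0.400000: (1.400000, -1.600000); f=(0.273600, 2.240000) → (1.432832, -1.331200)
(x(0.52), y(0.52)) ≈ (1.4328, -1.3312)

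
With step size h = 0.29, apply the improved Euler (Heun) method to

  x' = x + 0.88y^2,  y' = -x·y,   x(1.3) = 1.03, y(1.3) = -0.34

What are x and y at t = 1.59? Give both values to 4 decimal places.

1.3983, -0.2423

Heun on (x,y): k1 = f(t_n, state_n); k2 = f(t_n + h, state_n + h·k1); state_{n+1} = state_n + (h/2)·(k1 + k2).
1.300000: (1.030000, -0.340000)
  k1 = (1.131728, 0.350200)
  predictor → (1.358201, -0.238442)
  k2 = (1.408233, 0.323852)
  → (1.398294, -0.242262)
(x(1.59), y(1.59)) ≈ (1.3983, -0.2423)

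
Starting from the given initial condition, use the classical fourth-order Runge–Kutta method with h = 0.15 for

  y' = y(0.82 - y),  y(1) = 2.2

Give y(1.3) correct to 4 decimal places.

1.6094

RK4: k1 = f(s_n, y_n); k2 = f(s_n + h/2, y_n + (h/2)·k1); k3 = f(s_n + h/2, y_n + (h/2)·k2); k4 = f(s_n + h, y_n + h·k3); y_{n+1} = y_n + (h/6)·(k1 + 2k2 + 2k3 + k4).
s=1.000000, y=2.200000:
  k1 = f(1.000000, 2.200000) = -3.036000
  k2 = f(1.075000, 1.972300) = -2.272681
  k3 = f(1.075000, 2.029549) = -2.454839
  k4 = f(1.150000, 1.831774) = -1.853342
  y ← 2.200000 + (0.15/6)·(k1 + 2k2 + 2k3 + k4) = 1.841390
s=1.150000, y=1.841390:
  k1 = f(1.150000, 1.841390) = -1.880779
  k2 = f(1.225000, 1.700332) = -1.496857
  k3 = f(1.225000, 1.729126) = -1.571994
  k4 = f(1.300000, 1.605591) = -1.261339
  y ← 1.841390 + (0.15/6)·(k1 + 2k2 + 2k3 + k4) = 1.609395
y(1.3) ≈ 1.6094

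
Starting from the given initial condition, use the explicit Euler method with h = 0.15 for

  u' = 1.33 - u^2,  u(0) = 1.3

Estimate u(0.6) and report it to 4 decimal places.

Euler: u_{n+1} = u_n + h·f(x_n, u_n).
x=0.000000, u=1.300000: f=-0.360000 → u ← 1.300000 + 0.15·(-0.360000) = 1.246000
x=0.150000, u=1.246000: f=-0.222516 → u ← 1.246000 + 0.15·(-0.222516) = 1.212623
x=0.300000, u=1.212623: f=-0.140454 → u ← 1.212623 + 0.15·(-0.140454) = 1.191555
x=0.450000, u=1.191555: f=-0.089802 → u ← 1.191555 + 0.15·(-0.089802) = 1.178084
u(0.6) ≈ 1.1781

1.1781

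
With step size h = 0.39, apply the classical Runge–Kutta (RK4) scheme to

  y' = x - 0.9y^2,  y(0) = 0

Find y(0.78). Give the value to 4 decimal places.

RK4: k1 = f(x_n, y_n); k2 = f(x_n + h/2, y_n + (h/2)·k1); k3 = f(x_n + h/2, y_n + (h/2)·k2); k4 = f(x_n + h, y_n + h·k3); y_{n+1} = y_n + (h/6)·(k1 + 2k2 + 2k3 + k4).
x=0.000000, y=0.000000:
  k1 = f(0.000000, 0.000000) = 0.000000
  k2 = f(0.195000, 0.000000) = 0.195000
  k3 = f(0.195000, 0.038025) = 0.193699
  k4 = f(0.390000, 0.075542) = 0.384864
  y ← 0.000000 + (0.39/6)·(k1 + 2k2 + 2k3 + k4) = 0.075547
x=0.390000, y=0.075547:
  k1 = f(0.390000, 0.075547) = 0.384863
  k2 = f(0.585000, 0.150595) = 0.564589
  k3 = f(0.585000, 0.185642) = 0.553983
  k4 = f(0.780000, 0.291601) = 0.703472
  y ← 0.075547 + (0.39/6)·(k1 + 2k2 + 2k3 + k4) = 0.291703
y(0.78) ≈ 0.2917

0.2917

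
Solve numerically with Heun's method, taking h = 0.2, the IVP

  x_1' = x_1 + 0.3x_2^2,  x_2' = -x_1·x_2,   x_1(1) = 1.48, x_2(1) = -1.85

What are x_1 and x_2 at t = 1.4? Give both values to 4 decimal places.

2.4968, -0.8597

Heun on (x_1,x_2): k1 = f(t_n, state_n); k2 = f(t_n + h, state_n + h·k1); state_{n+1} = state_n + (h/2)·(k1 + k2).
1.000000: (1.480000, -1.850000)
  k1 = (2.506750, 2.738000)
  predictor → (1.981350, -1.302400)
  k2 = (2.490224, 2.580510)
  → (1.979697, -1.318149)
1.200000: (1.979697, -1.318149)
  k1 = (2.500952, 2.609536)
  predictor → (2.479888, -0.796242)
  k2 = (2.670088, 1.974590)
  → (2.496801, -0.859736)
(x_1(1.4), x_2(1.4)) ≈ (2.4968, -0.8597)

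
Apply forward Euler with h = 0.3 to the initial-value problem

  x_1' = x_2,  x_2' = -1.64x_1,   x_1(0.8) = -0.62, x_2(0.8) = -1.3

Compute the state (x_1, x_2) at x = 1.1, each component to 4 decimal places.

-1.0100, -0.9950

Euler on (x_1,x_2): x_1_{n+1} = x_1_n + h·x_1', x_2_{n+1} = x_2_n + h·x_2'.
0.800000: (-0.620000, -1.300000); f=(-1.300000, 1.016800) → (-1.010000, -0.994960)
(x_1(1.1), x_2(1.1)) ≈ (-1.0100, -0.9950)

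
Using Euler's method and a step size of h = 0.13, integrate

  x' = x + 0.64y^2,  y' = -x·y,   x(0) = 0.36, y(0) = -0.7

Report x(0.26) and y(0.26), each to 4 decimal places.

0.5428, -0.6284

Euler on (x,y): x_{n+1} = x_n + h·x', y_{n+1} = y_n + h·y'.
0.000000: (0.360000, -0.700000); f=(0.673600, 0.252000) → (0.447568, -0.667240)
0.130000: (0.447568, -0.667240); f=(0.732502, 0.298635) → (0.542793, -0.628417)
(x(0.26), y(0.26)) ≈ (0.5428, -0.6284)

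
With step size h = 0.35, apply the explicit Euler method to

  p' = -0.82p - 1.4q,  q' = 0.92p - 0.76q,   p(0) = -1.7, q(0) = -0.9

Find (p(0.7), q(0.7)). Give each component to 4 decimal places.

0.0421, -1.1350

Euler on (p,q): p_{n+1} = p_n + h·p', q_{n+1} = q_n + h·q'.
0.000000: (-1.700000, -0.900000); f=(2.654000, -0.880000) → (-0.771100, -1.208000)
0.350000: (-0.771100, -1.208000); f=(2.323502, 0.208668) → (0.042126, -1.134966)
(p(0.7), q(0.7)) ≈ (0.0421, -1.1350)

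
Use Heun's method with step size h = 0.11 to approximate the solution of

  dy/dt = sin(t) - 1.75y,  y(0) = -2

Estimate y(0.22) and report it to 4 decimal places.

Heun: k1 = f(t_n, y_n); k2 = f(t_n + h, y_n + h·k1); y_{n+1} = y_n + (h/2)·(k1 + k2).
t=0.000000, y=-2.000000:
  k1 = f(0.000000, -2.000000) = 3.500000
  k2 = f(0.110000, -1.615000) = 2.936028
  y ← -2.000000 + (0.11/2)·(3.500000 + 2.936028) = -1.646018
t=0.110000, y=-1.646018:
  k1 = f(0.110000, -1.646018) = 2.990311
  k2 = f(0.220000, -1.317084) = 2.523127
  y ← -1.646018 + (0.11/2)·(2.990311 + 2.523127) = -1.342779
y(0.22) ≈ -1.3428

-1.3428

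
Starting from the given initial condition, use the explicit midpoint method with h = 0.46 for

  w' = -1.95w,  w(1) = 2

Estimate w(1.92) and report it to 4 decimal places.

0.5107

Midpoint: k1 = f(s_n, w_n); k2 = f(s_n + h/2, w_n + (h/2)·k1); w_{n+1} = w_n + h·k2.
s=1.000000, w=2.000000:
  k1 = f(1.000000, 2.000000) = -3.900000
  k2 = f(1.230000, 1.103000) = -2.150850
  w ← 2.000000 + 0.46·(-2.150850) = 1.010609
s=1.460000, w=1.010609:
  k1 = f(1.460000, 1.010609) = -1.970688
  k2 = f(1.690000, 0.557351) = -1.086834
  w ← 1.010609 + 0.46·(-1.086834) = 0.510665
w(1.92) ≈ 0.5107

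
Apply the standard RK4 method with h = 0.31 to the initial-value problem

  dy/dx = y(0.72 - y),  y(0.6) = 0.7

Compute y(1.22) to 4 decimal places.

RK4: k1 = f(x_n, y_n); k2 = f(x_n + h/2, y_n + (h/2)·k1); k3 = f(x_n + h/2, y_n + (h/2)·k2); k4 = f(x_n + h, y_n + h·k3); y_{n+1} = y_n + (h/6)·(k1 + 2k2 + 2k3 + k4).
x=0.600000, y=0.700000:
  k1 = f(0.600000, 0.700000) = 0.014000
  k2 = f(0.755000, 0.702170) = 0.012520
  k3 = f(0.755000, 0.701941) = 0.012677
  k4 = f(0.910000, 0.703930) = 0.011312
  y ← 0.700000 + (0.31/6)·(k1 + 2k2 + 2k3 + k4) = 0.703911
x=0.910000, y=0.703911:
  k1 = f(0.910000, 0.703911) = 0.011325
  k2 = f(1.065000, 0.705667) = 0.010114
  k3 = f(1.065000, 0.705479) = 0.010244
  k4 = f(1.220000, 0.707087) = 0.009131
  y ← 0.703911 + (0.31/6)·(k1 + 2k2 + 2k3 + k4) = 0.707072
y(1.22) ≈ 0.7071

0.7071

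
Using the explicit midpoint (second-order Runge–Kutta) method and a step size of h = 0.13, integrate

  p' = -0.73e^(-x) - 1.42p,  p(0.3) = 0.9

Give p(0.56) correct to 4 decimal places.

0.5221

Midpoint: k1 = f(x_n, p_n); k2 = f(x_n + h/2, p_n + (h/2)·k1); p_{n+1} = p_n + h·k2.
x=0.300000, p=0.900000:
  k1 = f(0.300000, 0.900000) = -1.818797
  k2 = f(0.365000, 0.781778) = -1.616889
  p ← 0.900000 + 0.13·(-1.616889) = 0.689804
x=0.430000, p=0.689804:
  k1 = f(0.430000, 0.689804) = -1.454394
  k2 = f(0.495000, 0.595269) = -1.290269
  p ← 0.689804 + 0.13·(-1.290269) = 0.522070
p(0.56) ≈ 0.5221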